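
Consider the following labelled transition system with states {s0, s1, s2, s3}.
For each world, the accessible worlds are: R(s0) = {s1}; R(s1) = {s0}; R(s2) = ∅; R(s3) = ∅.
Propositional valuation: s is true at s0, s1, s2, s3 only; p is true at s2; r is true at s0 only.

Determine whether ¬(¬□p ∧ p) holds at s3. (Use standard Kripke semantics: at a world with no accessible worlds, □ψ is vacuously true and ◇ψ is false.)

Yes

At s3: ¬□p ∧ p is false, so ¬(¬□p ∧ p) is true.
  At s3: ¬□p is false, p is false, so ¬□p ∧ p is false.
    At s3: □p is true, so ¬□p is false.
      At s3: no accessible worlds, so □p holds vacuously.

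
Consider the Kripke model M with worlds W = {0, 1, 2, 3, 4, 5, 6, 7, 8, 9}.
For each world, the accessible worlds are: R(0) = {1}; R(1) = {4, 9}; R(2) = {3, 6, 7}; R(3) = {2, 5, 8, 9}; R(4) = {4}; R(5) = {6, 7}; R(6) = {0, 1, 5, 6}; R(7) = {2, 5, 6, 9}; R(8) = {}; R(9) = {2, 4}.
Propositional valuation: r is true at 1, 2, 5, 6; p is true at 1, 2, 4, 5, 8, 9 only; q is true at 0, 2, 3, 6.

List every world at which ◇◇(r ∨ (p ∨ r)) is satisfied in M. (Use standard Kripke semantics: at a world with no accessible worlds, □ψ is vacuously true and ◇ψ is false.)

Let φ = ◇◇(r ∨ (p ∨ r)). Evaluate φ at each world:
  0 (successors {1}): φ is true.
  1 (successors {4, 9}): φ is true.
  2 (successors {3, 6, 7}): φ is true.
  3 (successors {2, 5, 8, 9}): φ is true.
  4 (successors {4}): φ is true.
  5 (successors {6, 7}): φ is true.
  6 (successors {0, 1, 5, 6}): φ is true.
  7 (successors {2, 5, 6, 9}): φ is true.
  8 (successors ∅): φ is false.
  9 (successors {2, 4}): φ is true.
For instance, at 2:
  At 2: ◇◇(r ∨ (p ∨ r)) requires ◇(r ∨ (p ∨ r)) at some successor in {3, 6, 7}.
    ◇(r ∨ (p ∨ r)) holds at 3, so ◇◇(r ∨ (p ∨ r)) is true at 2.
      At 3: ◇(r ∨ (p ∨ r)) requires r ∨ (p ∨ r) at some successor in {2, 5, 8, 9}.
        r ∨ (p ∨ r) holds at 2, so ◇(r ∨ (p ∨ r)) is true at 3.
Satisfying worlds: {0, 1, 2, 3, 4, 5, 6, 7, 9}

0, 1, 2, 3, 4, 5, 6, 7, 9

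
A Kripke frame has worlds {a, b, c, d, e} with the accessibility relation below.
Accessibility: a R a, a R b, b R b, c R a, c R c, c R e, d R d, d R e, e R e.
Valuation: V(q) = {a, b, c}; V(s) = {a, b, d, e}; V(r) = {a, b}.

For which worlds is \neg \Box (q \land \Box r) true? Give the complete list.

Let φ = \neg \Box (q \land \Box r). Evaluate φ at each world:
  a (successors {a, b}): φ is false.
  b (successors {b}): φ is false.
  c (successors {a, c, e}): φ is true.
  d (successors {d, e}): φ is true.
  e (successors {e}): φ is true.
For instance, at a:
  At a: \Box (q \land \Box r) is true, so \neg \Box (q \land \Box r) is false.
    At a: \Box (q \land \Box r) requires q \land \Box r at every successor {a, b}.
      At a: q \land \Box r is true.
      At b: q \land \Box r is true.
    So \Box (q \land \Box r) is true at a.
Satisfying worlds: {c, d, e}

c, d, e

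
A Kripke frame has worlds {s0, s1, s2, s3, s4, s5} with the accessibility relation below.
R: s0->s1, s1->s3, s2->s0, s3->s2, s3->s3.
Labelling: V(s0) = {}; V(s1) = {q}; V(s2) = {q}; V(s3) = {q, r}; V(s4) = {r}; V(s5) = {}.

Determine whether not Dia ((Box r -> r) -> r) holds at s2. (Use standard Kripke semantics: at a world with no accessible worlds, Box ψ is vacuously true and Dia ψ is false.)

At s2: Dia ((Box r -> r) -> r) is false, so not Dia ((Box r -> r) -> r) is true.
  At s2: Dia ((Box r -> r) -> r) requires (Box r -> r) -> r at some successor in {s0}.
    At s0: (Box r -> r) -> r is false.
  So Dia ((Box r -> r) -> r) is false at s2.

Yes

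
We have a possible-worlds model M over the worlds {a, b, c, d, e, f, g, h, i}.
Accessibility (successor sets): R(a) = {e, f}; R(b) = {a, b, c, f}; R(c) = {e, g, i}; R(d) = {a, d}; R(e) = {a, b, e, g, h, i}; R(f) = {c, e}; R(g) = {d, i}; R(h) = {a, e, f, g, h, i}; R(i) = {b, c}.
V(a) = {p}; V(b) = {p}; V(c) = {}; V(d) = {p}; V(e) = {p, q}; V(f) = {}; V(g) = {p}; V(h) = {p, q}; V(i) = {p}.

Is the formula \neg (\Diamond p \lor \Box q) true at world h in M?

At h: \Diamond p \lor \Box q is true, so \neg (\Diamond p \lor \Box q) is false.
  At h: \Diamond p is true, \Box q is false, so \Diamond p \lor \Box q is true.
    At h: \Diamond p requires p at some successor in {a, e, f, g, h, i}.
      p holds at a, so \Diamond p is true at h.
    At h: \Box q requires q at every successor {a, e, f, g, h, i}.
      q fails at a, so \Box q is false at h.

No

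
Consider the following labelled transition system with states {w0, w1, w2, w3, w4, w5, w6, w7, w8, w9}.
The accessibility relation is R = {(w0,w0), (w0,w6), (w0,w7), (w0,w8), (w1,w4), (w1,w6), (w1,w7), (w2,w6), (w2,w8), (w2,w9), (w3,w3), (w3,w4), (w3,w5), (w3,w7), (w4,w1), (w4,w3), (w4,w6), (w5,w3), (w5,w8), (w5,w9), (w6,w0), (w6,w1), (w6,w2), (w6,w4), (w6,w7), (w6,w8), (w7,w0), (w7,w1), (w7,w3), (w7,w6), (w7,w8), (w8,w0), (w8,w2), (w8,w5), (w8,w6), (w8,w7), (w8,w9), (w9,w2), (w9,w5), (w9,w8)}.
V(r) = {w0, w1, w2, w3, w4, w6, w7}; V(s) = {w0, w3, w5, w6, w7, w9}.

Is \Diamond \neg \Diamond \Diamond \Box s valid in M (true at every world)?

Yes

Let φ = \Diamond \neg \Diamond \Diamond \Box s. Evaluate φ at each world:
  w0 (successors {w0, w6, w7, w8}): φ is true.
  w1 (successors {w4, w6, w7}): φ is true.
  w2 (successors {w6, w8, w9}): φ is true.
  w3 (successors {w3, w4, w5, w7}): φ is true.
  w4 (successors {w1, w3, w6}): φ is true.
  w5 (successors {w3, w8, w9}): φ is true.
  w6 (successors {w0, w1, w2, w4, w7, w8}): φ is true.
  w7 (successors {w0, w1, w3, w6, w8}): φ is true.
  w8 (successors {w0, w2, w5, w6, w7, w9}): φ is true.
  w9 (successors {w2, w5, w8}): φ is true.
For instance, at w1:
  At w1: \Diamond \neg \Diamond \Diamond \Box s requires \neg \Diamond \Diamond \Box s at some successor in {w4, w6, w7}.
    \neg \Diamond \Diamond \Box s holds at w4, so \Diamond \neg \Diamond \Diamond \Box s is true at w1.
      At w4: \Diamond \Diamond \Box s is false, so \neg \Diamond \Diamond \Box s is true.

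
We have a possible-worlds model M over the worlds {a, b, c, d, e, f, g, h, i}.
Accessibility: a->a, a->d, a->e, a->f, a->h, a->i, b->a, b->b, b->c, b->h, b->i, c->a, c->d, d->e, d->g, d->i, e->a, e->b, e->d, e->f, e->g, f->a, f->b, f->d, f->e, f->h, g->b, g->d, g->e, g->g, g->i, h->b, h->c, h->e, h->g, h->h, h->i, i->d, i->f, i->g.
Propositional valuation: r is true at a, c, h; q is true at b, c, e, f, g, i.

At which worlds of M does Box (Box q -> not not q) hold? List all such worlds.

Let φ = Box (Box q -> not not q). Evaluate φ at each world:
  a (successors {a, d, e, f, h, i}): φ is false.
  b (successors {a, b, c, h, i}): φ is true.
  c (successors {a, d}): φ is false.
  d (successors {e, g, i}): φ is true.
  e (successors {a, b, d, f, g}): φ is false.
  f (successors {a, b, d, e, h}): φ is false.
  g (successors {b, d, e, g, i}): φ is false.
  h (successors {b, c, e, g, h, i}): φ is true.
  i (successors {d, f, g}): φ is false.
For instance, at f:
  At f: Box (Box q -> not not q) requires Box q -> not not q at every successor {a, b, d, e, h}.
    Box q -> not not q fails at d, so Box (Box q -> not not q) is false at f.
      At d: Box q is true, not not q is false, so Box q -> not not q is false.
Satisfying worlds: {b, d, h}

b, d, h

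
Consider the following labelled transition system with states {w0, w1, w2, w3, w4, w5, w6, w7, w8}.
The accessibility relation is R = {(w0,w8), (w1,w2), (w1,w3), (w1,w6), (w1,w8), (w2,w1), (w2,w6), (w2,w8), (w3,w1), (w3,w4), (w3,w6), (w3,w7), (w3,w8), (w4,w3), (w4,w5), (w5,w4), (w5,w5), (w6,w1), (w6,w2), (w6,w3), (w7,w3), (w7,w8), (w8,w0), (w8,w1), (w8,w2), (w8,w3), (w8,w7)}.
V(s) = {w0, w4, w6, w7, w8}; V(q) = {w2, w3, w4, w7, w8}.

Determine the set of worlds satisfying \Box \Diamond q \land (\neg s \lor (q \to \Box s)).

Recall that \Box ψ holds at a world iff ψ holds at every accessible world, and \Diamond ψ holds iff ψ holds at some accessible world.
Let φ = \Box \Diamond q \land (\neg s \lor (q \to \Box s)). Evaluate φ at each world:
  w0 (successors {w8}): φ is true.
  w1 (successors {w2, w3, w6, w8}): φ is true.
  w2 (successors {w1, w6, w8}): φ is true.
  w3 (successors {w1, w4, w6, w7, w8}): φ is true.
  w4 (successors {w3, w5}): φ is false.
  w5 (successors {w4, w5}): φ is true.
  w6 (successors {w1, w2, w3}): φ is true.
  w7 (successors {w3, w8}): φ is false.
  w8 (successors {w0, w1, w2, w3, w7}): φ is false.
For instance, at w1:
  At w1: \Box \Diamond q is true, \neg s \lor (q \to \Box s) is true, so \Box \Diamond q \land (\neg s \lor (q \to \Box s)) is true.
    At w1: \Box \Diamond q requires \Diamond q at every successor {w2, w3, w6, w8}.
      At w2: \Diamond q is true.
      At w3: \Diamond q is true.
      At w6: \Diamond q is true.
      At w8: \Diamond q is true.
    So \Box \Diamond q is true at w1.
    At w1: \neg s is true, q \to \Box s is true, so \neg s \lor (q \to \Box s) is true.
      At w1: q is false, \Box s is false, so q \to \Box s is true.
Satisfying worlds: {w0, w1, w2, w3, w5, w6}

w0, w1, w2, w3, w5, w6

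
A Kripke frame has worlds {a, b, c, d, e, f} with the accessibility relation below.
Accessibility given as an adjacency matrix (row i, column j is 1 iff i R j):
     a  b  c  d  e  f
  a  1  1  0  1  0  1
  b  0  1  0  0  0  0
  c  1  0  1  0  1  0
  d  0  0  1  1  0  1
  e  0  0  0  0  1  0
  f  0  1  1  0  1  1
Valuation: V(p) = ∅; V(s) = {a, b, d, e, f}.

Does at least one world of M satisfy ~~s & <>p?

No

Recall that <>ψ holds at a world iff ψ holds at some accessible world.
Let φ = ~~s & <>p. Evaluate φ at each world:
  a (successors {a, b, d, f}): φ is false.
  b (successors {b}): φ is false.
  c (successors {a, c, e}): φ is false.
  d (successors {c, d, f}): φ is false.
  e (successors {e}): φ is false.
  f (successors {b, c, e, f}): φ is false.
For instance, at c:
  At c: ~~s is false, <>p is false, so ~~s & <>p is false.
    At c: <>p requires p at some successor in {a, c, e}.
      At a: p is false.
      At c: p is false.
      At e: p is false.
    So <>p is false at c.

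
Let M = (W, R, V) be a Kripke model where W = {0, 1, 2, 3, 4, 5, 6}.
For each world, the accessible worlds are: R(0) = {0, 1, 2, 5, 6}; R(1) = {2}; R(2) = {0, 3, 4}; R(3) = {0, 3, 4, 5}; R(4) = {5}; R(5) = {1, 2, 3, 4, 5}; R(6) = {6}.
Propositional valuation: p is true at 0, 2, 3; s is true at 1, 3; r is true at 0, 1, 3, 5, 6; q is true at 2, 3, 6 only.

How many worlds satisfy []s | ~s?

5

Let φ = []s | ~s. Evaluate φ at each world:
  0 (successors {0, 1, 2, 5, 6}): φ is true.
  1 (successors {2}): φ is false.
  2 (successors {0, 3, 4}): φ is true.
  3 (successors {0, 3, 4, 5}): φ is false.
  4 (successors {5}): φ is true.
  5 (successors {1, 2, 3, 4, 5}): φ is true.
  6 (successors {6}): φ is true.
For instance, at 5:
  At 5: []s is false, ~s is true, so []s | ~s is true.
    At 5: []s requires s at every successor {1, 2, 3, 4, 5}.
      s fails at 2, so []s is false at 5.
Satisfying worlds: {0, 2, 4, 5, 6}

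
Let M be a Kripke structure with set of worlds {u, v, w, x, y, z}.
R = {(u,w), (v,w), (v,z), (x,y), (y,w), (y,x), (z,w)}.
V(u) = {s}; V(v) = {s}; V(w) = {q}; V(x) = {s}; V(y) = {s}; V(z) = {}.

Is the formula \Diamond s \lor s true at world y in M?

Yes

At y: \Diamond s is true, s is true, so \Diamond s \lor s is true.
  At y: \Diamond s requires s at some successor in {w, x}.
    s holds at x, so \Diamond s is true at y.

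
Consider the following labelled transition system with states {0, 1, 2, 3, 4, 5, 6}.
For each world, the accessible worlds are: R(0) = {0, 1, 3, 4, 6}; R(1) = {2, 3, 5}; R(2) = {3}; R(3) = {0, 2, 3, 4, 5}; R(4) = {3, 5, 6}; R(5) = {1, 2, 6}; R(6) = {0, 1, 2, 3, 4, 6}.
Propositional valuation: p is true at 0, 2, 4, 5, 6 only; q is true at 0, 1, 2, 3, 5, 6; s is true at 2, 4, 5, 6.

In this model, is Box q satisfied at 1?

At 1: Box q requires q at every successor {2, 3, 5}.
  At 2: q is true.
  At 3: q is true.
  At 5: q is true.
So Box q is true at 1.

Yes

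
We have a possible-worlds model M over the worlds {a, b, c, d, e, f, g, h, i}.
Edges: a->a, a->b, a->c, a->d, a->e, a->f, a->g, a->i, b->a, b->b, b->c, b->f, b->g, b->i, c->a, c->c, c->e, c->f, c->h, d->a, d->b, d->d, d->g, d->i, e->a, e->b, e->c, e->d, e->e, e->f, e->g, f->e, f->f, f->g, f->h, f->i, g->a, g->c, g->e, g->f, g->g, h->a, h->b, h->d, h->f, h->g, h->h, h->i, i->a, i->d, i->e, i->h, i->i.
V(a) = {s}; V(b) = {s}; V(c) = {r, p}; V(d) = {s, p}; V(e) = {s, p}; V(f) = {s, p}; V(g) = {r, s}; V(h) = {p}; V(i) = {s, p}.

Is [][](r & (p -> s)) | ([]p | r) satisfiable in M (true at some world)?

Let φ = [][](r & (p -> s)) | ([]p | r). Evaluate φ at each world:
  a (successors {a, b, c, d, e, f, g, i}): φ is false.
  b (successors {a, b, c, f, g, i}): φ is false.
  c (successors {a, c, e, f, h}): φ is true.
  d (successors {a, b, d, g, i}): φ is false.
  e (successors {a, b, c, d, e, f, g}): φ is false.
  f (successors {e, f, g, h, i}): φ is false.
  g (successors {a, c, e, f, g}): φ is true.
  h (successors {a, b, d, f, g, h, i}): φ is false.
  i (successors {a, d, e, h, i}): φ is false.
Detail at c (witness):
  At c: [][](r & (p -> s)) is false, []p | r is true, so [][](r & (p -> s)) | ([]p | r) is true.
    At c: [][](r & (p -> s)) requires [](r & (p -> s)) at every successor {a, c, e, f, h}.
      [](r & (p -> s)) fails at a, so [][](r & (p -> s)) is false at c.
    At c: []p is false, r is true, so []p | r is true.
      At c: []p requires p at every successor {a, c, e, f, h}.
        p fails at a, so []p is false at c.

Yes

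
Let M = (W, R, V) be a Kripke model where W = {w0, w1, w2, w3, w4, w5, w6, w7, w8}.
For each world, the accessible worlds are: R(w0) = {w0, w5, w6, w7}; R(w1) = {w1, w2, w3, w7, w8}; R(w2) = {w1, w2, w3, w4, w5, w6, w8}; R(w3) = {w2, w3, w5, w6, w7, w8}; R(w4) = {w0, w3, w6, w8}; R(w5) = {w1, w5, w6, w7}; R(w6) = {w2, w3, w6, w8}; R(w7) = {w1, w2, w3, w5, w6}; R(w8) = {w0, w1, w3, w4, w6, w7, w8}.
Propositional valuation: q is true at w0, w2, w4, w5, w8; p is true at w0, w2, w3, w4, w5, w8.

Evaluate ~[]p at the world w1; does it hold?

Yes

At w1: []p is false, so ~[]p is true.
  At w1: []p requires p at every successor {w1, w2, w3, w7, w8}.
    p fails at w1, so []p is false at w1.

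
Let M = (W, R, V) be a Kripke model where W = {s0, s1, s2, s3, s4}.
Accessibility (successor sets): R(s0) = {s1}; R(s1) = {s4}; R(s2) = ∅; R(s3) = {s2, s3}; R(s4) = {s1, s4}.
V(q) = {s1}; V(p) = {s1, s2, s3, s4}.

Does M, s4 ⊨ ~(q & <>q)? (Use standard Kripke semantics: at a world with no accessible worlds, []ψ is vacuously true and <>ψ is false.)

At s4: q & <>q is false, so ~(q & <>q) is true.
  At s4: q is false, <>q is true, so q & <>q is false.
    At s4: <>q requires q at some successor in {s1, s4}.
      q holds at s1, so <>q is true at s4.

Yes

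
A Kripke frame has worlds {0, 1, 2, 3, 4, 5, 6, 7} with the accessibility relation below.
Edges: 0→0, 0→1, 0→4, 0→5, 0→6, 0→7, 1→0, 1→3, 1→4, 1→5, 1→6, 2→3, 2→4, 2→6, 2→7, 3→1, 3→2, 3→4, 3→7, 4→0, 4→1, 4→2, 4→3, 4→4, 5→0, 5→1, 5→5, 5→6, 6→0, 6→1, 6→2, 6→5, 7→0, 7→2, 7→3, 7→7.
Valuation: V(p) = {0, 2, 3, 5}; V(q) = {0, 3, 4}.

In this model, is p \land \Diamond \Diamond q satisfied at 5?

Yes

At 5: p is true, \Diamond \Diamond q is true, so p \land \Diamond \Diamond q is true.
  At 5: \Diamond \Diamond q requires \Diamond q at some successor in {0, 1, 5, 6}.
    \Diamond q holds at 0, so \Diamond \Diamond q is true at 5.
      At 0: \Diamond q requires q at some successor in {0, 1, 4, 5, 6, 7}.
        q holds at 0, so \Diamond q is true at 0.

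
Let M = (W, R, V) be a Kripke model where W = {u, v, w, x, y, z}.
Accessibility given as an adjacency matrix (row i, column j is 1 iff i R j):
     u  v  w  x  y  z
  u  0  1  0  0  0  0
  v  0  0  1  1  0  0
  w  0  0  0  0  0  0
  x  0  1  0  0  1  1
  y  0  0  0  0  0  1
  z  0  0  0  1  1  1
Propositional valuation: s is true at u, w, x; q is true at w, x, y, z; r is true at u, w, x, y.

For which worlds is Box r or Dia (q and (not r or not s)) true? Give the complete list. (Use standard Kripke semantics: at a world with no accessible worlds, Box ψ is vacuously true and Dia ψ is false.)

v, w, x, y, z

Let φ = Box r or Dia (q and (not r or not s)). Evaluate φ at each world:
  u (successors {v}): φ is false.
  v (successors {w, x}): φ is true.
  w (successors ∅): φ is true.
  x (successors {v, y, z}): φ is true.
  y (successors {z}): φ is true.
  z (successors {x, y, z}): φ is true.
For instance, at u:
  At u: Box r is false, Dia (q and (not r or not s)) is false, so Box r or Dia (q and (not r or not s)) is false.
    At u: Box r requires r at every successor {v}.
      r fails at v, so Box r is false at u.
    At u: Dia (q and (not r or not s)) requires q and (not r or not s) at some successor in {v}.
      At v: q and (not r or not s) is false.
    So Dia (q and (not r or not s)) is false at u.
Satisfying worlds: {v, w, x, y, z}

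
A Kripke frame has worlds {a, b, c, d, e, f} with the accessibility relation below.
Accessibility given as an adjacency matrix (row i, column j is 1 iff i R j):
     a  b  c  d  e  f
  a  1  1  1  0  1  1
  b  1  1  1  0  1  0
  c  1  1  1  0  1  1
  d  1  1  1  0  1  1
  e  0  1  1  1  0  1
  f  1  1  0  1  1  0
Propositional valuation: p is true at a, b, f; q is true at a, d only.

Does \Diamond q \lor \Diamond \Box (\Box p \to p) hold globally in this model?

Yes

Recall that \Box ψ holds at a world iff ψ holds at every accessible world, and \Diamond ψ holds iff ψ holds at some accessible world.
Let φ = \Diamond q \lor \Diamond \Box (\Box p \to p). Evaluate φ at each world:
  a (successors {a, b, c, e, f}): φ is true.
  b (successors {a, b, c, e}): φ is true.
  c (successors {a, b, c, e, f}): φ is true.
  d (successors {a, b, c, e, f}): φ is true.
  e (successors {b, c, d, f}): φ is true.
  f (successors {a, b, d, e}): φ is true.
For instance, at e:
  At e: \Diamond q is true, \Diamond \Box (\Box p \to p) is true, so \Diamond q \lor \Diamond \Box (\Box p \to p) is true.
    At e: \Diamond q requires q at some successor in {b, c, d, f}.
      q holds at d, so \Diamond q is true at e.
    At e: \Diamond \Box (\Box p \to p) requires \Box (\Box p \to p) at some successor in {b, c, d, f}.
      \Box (\Box p \to p) holds at b, so \Diamond \Box (\Box p \to p) is true at e.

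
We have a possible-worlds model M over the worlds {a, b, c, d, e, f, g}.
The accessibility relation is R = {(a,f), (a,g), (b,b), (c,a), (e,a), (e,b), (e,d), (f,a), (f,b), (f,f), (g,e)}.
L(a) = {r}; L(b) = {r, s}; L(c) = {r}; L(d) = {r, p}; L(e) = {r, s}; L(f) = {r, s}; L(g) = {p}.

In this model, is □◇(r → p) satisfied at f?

No

At f: □◇(r → p) requires ◇(r → p) at every successor {a, b, f}.
  ◇(r → p) fails at b, so □◇(r → p) is false at f.
    At b: ◇(r → p) requires r → p at some successor in {b}.
      At b: r → p is false.
    So ◇(r → p) is false at b.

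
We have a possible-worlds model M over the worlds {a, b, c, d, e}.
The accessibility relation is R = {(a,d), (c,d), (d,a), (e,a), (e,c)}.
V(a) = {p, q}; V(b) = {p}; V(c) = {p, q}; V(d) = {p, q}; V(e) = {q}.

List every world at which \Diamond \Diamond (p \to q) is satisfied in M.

Let φ = \Diamond \Diamond (p \to q). Evaluate φ at each world:
  a (successors {d}): φ is true.
  b (successors ∅): φ is false.
  c (successors {d}): φ is true.
  d (successors {a}): φ is true.
  e (successors {a, c}): φ is true.
For instance, at e:
  At e: \Diamond \Diamond (p \to q) requires \Diamond (p \to q) at some successor in {a, c}.
    \Diamond (p \to q) holds at a, so \Diamond \Diamond (p \to q) is true at e.
      At a: \Diamond (p \to q) requires p \to q at some successor in {d}.
        p \to q holds at d, so \Diamond (p \to q) is true at a.
Satisfying worlds: {a, c, d, e}

a, c, d, e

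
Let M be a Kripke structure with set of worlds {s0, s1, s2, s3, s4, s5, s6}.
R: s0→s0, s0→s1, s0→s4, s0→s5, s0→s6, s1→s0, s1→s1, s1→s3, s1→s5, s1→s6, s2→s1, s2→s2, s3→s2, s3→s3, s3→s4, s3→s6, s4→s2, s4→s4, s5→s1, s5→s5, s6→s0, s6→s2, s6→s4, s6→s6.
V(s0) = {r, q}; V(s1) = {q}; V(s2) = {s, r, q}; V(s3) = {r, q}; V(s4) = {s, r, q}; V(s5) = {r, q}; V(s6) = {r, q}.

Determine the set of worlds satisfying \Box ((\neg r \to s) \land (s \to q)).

Let φ = \Box ((\neg r \to s) \land (s \to q)). Evaluate φ at each world:
  s0 (successors {s0, s1, s4, s5, s6}): φ is false.
  s1 (successors {s0, s1, s3, s5, s6}): φ is false.
  s2 (successors {s1, s2}): φ is false.
  s3 (successors {s2, s3, s4, s6}): φ is true.
  s4 (successors {s2, s4}): φ is true.
  s5 (successors {s1, s5}): φ is false.
  s6 (successors {s0, s2, s4, s6}): φ is true.
For instance, at s6:
  At s6: \Box ((\neg r \to s) \land (s \to q)) requires (\neg r \to s) \land (s \to q) at every successor {s0, s2, s4, s6}.
    At s0: (\neg r \to s) \land (s \to q) is true.
    At s2: (\neg r \to s) \land (s \to q) is true.
    At s4: (\neg r \to s) \land (s \to q) is true.
    At s6: (\neg r \to s) \land (s \to q) is true.
  So \Box ((\neg r \to s) \land (s \to q)) is true at s6.
Satisfying worlds: {s3, s4, s6}

s3, s4, s6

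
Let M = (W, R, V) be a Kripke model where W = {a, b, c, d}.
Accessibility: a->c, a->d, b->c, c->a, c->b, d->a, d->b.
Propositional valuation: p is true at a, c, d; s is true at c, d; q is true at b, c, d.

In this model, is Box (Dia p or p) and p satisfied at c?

At c: Box (Dia p or p) is true, p is true, so Box (Dia p or p) and p is true.
  At c: Box (Dia p or p) requires Dia p or p at every successor {a, b}.
      At a: Dia p is true, p is true, so Dia p or p is true.
      At b: Dia p is true, p is false, so Dia p or p is true.
  So Box (Dia p or p) is true at c.

Yes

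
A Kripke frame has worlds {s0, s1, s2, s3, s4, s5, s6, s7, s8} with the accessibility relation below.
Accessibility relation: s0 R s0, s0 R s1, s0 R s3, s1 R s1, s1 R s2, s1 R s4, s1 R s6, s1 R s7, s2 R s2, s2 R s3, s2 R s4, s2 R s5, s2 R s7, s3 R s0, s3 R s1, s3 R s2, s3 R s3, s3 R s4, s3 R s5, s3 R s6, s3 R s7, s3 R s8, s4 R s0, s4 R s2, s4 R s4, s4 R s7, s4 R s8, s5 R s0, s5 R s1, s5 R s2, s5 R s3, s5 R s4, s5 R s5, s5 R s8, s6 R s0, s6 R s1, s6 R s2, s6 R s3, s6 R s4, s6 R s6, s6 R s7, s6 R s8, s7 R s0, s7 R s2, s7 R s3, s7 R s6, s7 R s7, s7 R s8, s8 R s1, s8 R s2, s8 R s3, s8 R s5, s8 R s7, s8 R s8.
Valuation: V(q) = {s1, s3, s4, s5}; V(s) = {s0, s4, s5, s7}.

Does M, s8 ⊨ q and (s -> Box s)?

At s8: q is false, s -> Box s is true, so q and (s -> Box s) is false.
  At s8: s is false, Box s is false, so s -> Box s is true.
    At s8: Box s requires s at every successor {s1, s2, s3, s5, s7, s8}.
      s fails at s1, so Box s is false at s8.

No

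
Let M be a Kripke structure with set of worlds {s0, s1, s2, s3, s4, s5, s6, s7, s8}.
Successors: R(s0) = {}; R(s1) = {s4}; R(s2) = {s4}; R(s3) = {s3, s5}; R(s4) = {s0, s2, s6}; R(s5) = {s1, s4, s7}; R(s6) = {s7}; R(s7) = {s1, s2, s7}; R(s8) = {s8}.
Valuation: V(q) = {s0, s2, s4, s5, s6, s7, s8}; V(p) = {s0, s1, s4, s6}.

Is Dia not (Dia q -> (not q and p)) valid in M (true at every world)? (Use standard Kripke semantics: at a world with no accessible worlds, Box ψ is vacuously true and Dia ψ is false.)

No

Let φ = Dia not (Dia q -> (not q and p)). Evaluate φ at each world:
  s0 (successors ∅): φ is false.
  s1 (successors {s4}): φ is true.
  s2 (successors {s4}): φ is true.
  s3 (successors {s3, s5}): φ is true.
  s4 (successors {s0, s2, s6}): φ is true.
  s5 (successors {s1, s4, s7}): φ is true.
  s6 (successors {s7}): φ is true.
  s7 (successors {s1, s2, s7}): φ is true.
  s8 (successors {s8}): φ is true.
Detail at s0 (counterexample):
  At s0: no accessible worlds, so Dia not (Dia q -> (not q and p)) is false.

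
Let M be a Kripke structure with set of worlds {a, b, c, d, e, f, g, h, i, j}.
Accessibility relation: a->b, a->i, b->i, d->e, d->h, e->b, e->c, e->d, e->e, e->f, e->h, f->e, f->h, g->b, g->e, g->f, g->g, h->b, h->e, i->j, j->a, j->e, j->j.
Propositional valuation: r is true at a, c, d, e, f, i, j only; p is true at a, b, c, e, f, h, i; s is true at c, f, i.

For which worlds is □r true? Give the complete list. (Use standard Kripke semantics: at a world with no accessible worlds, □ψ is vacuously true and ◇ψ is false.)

Let φ = □r. Evaluate φ at each world:
  a (successors {b, i}): φ is false.
  b (successors {i}): φ is true.
  c (successors ∅): φ is true.
  d (successors {e, h}): φ is false.
  e (successors {b, c, d, e, f, h}): φ is false.
  f (successors {e, h}): φ is false.
  g (successors {b, e, f, g}): φ is false.
  h (successors {b, e}): φ is false.
  i (successors {j}): φ is true.
  j (successors {a, e, j}): φ is true.
For instance, at h:
  At h: □r requires r at every successor {b, e}.
    r fails at b, so □r is false at h.
Satisfying worlds: {b, c, i, j}

b, c, i, j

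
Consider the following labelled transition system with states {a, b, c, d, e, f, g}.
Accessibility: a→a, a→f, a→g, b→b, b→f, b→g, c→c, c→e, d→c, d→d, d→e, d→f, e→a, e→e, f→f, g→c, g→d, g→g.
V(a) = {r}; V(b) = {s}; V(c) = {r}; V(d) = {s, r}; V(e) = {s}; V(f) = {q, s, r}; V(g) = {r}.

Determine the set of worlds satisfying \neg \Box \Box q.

a, b, c, d, e, g

Recall that \Box ψ holds at a world iff ψ holds at every accessible world, and \Diamond ψ holds iff ψ holds at some accessible world.
Let φ = \neg \Box \Box q. Evaluate φ at each world:
  a (successors {a, f, g}): φ is true.
  b (successors {b, f, g}): φ is true.
  c (successors {c, e}): φ is true.
  d (successors {c, d, e, f}): φ is true.
  e (successors {a, e}): φ is true.
  f (successors {f}): φ is false.
  g (successors {c, d, g}): φ is true.
For instance, at f:
  At f: \Box \Box q is true, so \neg \Box \Box q is false.
    At f: \Box \Box q requires \Box q at every successor {f}.
      At f: \Box q is true.
    So \Box \Box q is true at f.
Satisfying worlds: {a, b, c, d, e, g}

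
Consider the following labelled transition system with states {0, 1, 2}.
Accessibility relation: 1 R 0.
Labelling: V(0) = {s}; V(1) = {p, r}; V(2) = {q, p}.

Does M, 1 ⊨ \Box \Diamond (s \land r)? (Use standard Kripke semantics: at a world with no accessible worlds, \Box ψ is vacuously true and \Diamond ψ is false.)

No

Recall that \Box ψ holds at a world iff ψ holds at every accessible world, and \Diamond ψ holds iff ψ holds at some accessible world.
At 1: \Box \Diamond (s \land r) requires \Diamond (s \land r) at every successor {0}.
  \Diamond (s \land r) fails at 0, so \Box \Diamond (s \land r) is false at 1.
    At 0: no accessible worlds, so \Diamond (s \land r) is false.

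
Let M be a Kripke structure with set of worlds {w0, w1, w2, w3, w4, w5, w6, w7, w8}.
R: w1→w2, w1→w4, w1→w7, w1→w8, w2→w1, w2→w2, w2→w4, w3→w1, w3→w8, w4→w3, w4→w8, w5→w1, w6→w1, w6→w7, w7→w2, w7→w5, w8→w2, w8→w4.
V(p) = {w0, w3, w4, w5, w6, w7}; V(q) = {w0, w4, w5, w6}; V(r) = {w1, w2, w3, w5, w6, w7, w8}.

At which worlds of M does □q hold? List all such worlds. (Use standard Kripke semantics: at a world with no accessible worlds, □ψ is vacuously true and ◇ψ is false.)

Recall that □ψ holds at a world iff ψ holds at every accessible world, and ◇ψ holds iff ψ holds at some accessible world.
Let φ = □q. Evaluate φ at each world:
  w0 (successors ∅): φ is true.
  w1 (successors {w2, w4, w7, w8}): φ is false.
  w2 (successors {w1, w2, w4}): φ is false.
  w3 (successors {w1, w8}): φ is false.
  w4 (successors {w3, w8}): φ is false.
  w5 (successors {w1}): φ is false.
  w6 (successors {w1, w7}): φ is false.
  w7 (successors {w2, w5}): φ is false.
  w8 (successors {w2, w4}): φ is false.
For instance, at w7:
  At w7: □q requires q at every successor {w2, w5}.
    q fails at w2, so □q is false at w7.
Satisfying worlds: {w0}

w0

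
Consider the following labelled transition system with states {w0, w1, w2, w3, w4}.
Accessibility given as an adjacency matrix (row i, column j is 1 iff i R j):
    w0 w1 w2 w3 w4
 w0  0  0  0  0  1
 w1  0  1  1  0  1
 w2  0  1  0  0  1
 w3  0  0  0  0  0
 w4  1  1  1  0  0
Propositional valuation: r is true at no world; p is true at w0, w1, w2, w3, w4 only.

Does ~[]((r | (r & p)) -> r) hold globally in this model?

Recall that []ψ holds at a world iff ψ holds at every accessible world, and <>ψ holds iff ψ holds at some accessible world.
Let φ = ~[]((r | (r & p)) -> r). Evaluate φ at each world:
  w0 (successors {w4}): φ is false.
  w1 (successors {w1, w2, w4}): φ is false.
  w2 (successors {w1, w4}): φ is false.
  w3 (successors ∅): φ is false.
  w4 (successors {w0, w1, w2}): φ is false.
Detail at w0 (counterexample):
  At w0: []((r | (r & p)) -> r) is true, so ~[]((r | (r & p)) -> r) is false.
    At w0: []((r | (r & p)) -> r) requires (r | (r & p)) -> r at every successor {w4}.
      At w4: (r | (r & p)) -> r is true.
    So []((r | (r & p)) -> r) is true at w0.

No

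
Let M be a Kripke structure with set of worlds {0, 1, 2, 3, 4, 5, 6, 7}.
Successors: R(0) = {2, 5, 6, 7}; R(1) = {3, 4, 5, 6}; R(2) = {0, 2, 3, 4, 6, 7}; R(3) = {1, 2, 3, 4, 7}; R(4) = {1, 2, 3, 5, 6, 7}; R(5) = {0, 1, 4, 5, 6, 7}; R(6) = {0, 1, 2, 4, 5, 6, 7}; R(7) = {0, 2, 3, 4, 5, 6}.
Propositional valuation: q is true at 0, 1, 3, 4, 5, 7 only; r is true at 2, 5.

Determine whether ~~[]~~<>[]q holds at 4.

No

At 4: ~[]~~<>[]q is true, so ~~[]~~<>[]q is false.
  At 4: []~~<>[]q is false, so ~[]~~<>[]q is true.
    At 4: []~~<>[]q requires ~~<>[]q at every successor {1, 2, 3, 5, 6, 7}.
      ~~<>[]q fails at 1, so []~~<>[]q is false at 4.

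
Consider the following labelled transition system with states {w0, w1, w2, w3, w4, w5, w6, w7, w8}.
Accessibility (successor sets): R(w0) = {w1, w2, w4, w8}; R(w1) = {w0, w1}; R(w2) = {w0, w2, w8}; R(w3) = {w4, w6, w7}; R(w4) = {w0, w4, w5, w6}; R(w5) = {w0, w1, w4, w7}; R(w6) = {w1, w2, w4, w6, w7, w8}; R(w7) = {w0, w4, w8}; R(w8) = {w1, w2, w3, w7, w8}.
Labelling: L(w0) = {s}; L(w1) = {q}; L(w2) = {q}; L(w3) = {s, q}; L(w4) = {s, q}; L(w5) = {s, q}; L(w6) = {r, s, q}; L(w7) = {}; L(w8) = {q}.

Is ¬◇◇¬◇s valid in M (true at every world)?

Let φ = ¬◇◇¬◇s. Evaluate φ at each world:
  w0 (successors {w1, w2, w4, w8}): φ is true.
  w1 (successors {w0, w1}): φ is true.
  w2 (successors {w0, w2, w8}): φ is true.
  w3 (successors {w4, w6, w7}): φ is true.
  w4 (successors {w0, w4, w5, w6}): φ is true.
  w5 (successors {w0, w1, w4, w7}): φ is true.
  w6 (successors {w1, w2, w4, w6, w7, w8}): φ is true.
  w7 (successors {w0, w4, w8}): φ is true.
  w8 (successors {w1, w2, w3, w7, w8}): φ is true.
For instance, at w2:
  At w2: ◇◇¬◇s is false, so ¬◇◇¬◇s is true.
    At w2: ◇◇¬◇s requires ◇¬◇s at some successor in {w0, w2, w8}.
      At w0: ◇¬◇s is false.
      At w2: ◇¬◇s is false.
      At w8: ◇¬◇s is false.
    So ◇◇¬◇s is false at w2.

Yes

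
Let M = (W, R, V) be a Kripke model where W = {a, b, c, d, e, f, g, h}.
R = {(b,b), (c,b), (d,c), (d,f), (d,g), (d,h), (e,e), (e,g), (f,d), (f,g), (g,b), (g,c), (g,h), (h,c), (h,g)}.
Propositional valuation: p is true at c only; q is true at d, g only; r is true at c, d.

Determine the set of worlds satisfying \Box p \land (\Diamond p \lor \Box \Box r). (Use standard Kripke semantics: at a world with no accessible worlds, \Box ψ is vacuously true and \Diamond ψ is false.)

Let φ = \Box p \land (\Diamond p \lor \Box \Box r). Evaluate φ at each world:
  a (successors ∅): φ is true.
  b (successors {b}): φ is false.
  c (successors {b}): φ is false.
  d (successors {c, f, g, h}): φ is false.
  e (successors {e, g}): φ is false.
  f (successors {d, g}): φ is false.
  g (successors {b, c, h}): φ is false.
  h (successors {c, g}): φ is false.
For instance, at d:
  At d: \Box p is false, \Diamond p \lor \Box \Box r is true, so \Box p \land (\Diamond p \lor \Box \Box r) is false.
    At d: \Box p requires p at every successor {c, f, g, h}.
      p fails at f, so \Box p is false at d.
    At d: \Diamond p is true, \Box \Box r is false, so \Diamond p \lor \Box \Box r is true.
      At d: \Diamond p requires p at some successor in {c, f, g, h}.
        p holds at c, so \Diamond p is true at d.
      At d: \Box \Box r requires \Box r at every successor {c, f, g, h}.
        \Box r fails at c, so \Box \Box r is false at d.
Satisfying worlds: {a}

a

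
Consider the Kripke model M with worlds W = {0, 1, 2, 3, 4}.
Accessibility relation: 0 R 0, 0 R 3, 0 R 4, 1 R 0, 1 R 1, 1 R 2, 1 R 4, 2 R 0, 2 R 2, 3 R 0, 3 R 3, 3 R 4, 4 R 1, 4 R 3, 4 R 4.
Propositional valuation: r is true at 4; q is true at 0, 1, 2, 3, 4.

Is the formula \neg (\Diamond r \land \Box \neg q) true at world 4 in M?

At 4: \Diamond r \land \Box \neg q is false, so \neg (\Diamond r \land \Box \neg q) is true.
  At 4: \Diamond r is true, \Box \neg q is false, so \Diamond r \land \Box \neg q is false.
    At 4: \Diamond r requires r at some successor in {1, 3, 4}.
      r holds at 4, so \Diamond r is true at 4.
    At 4: \Box \neg q requires \neg q at every successor {1, 3, 4}.
      \neg q fails at 1, so \Box \neg q is false at 4.

Yes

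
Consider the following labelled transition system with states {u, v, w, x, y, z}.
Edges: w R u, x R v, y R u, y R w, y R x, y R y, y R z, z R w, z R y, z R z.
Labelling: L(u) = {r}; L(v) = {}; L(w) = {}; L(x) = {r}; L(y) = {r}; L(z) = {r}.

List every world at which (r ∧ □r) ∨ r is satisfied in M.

u, x, y, z

Let φ = (r ∧ □r) ∨ r. Evaluate φ at each world:
  u (successors ∅): φ is true.
  v (successors ∅): φ is false.
  w (successors {u}): φ is false.
  x (successors {v}): φ is true.
  y (successors {u, w, x, y, z}): φ is true.
  z (successors {w, y, z}): φ is true.
For instance, at w:
  At w: r ∧ □r is false, r is false, so (r ∧ □r) ∨ r is false.
    At w: r is false, □r is true, so r ∧ □r is false.
      At w: □r requires r at every successor {u}.
        At u: r is true.
      So □r is true at w.
Satisfying worlds: {u, x, y, z}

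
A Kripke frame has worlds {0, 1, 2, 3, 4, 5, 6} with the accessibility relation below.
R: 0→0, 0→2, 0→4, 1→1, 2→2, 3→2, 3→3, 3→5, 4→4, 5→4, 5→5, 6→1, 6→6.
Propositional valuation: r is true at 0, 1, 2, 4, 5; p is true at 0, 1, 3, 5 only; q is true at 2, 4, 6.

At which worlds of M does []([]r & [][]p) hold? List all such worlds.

Recall that []ψ holds at a world iff ψ holds at every accessible world, and <>ψ holds iff ψ holds at some accessible world.
Let φ = []([]r & [][]p). Evaluate φ at each world:
  0 (successors {0, 2, 4}): φ is false.
  1 (successors {1}): φ is true.
  2 (successors {2}): φ is false.
  3 (successors {2, 3, 5}): φ is false.
  4 (successors {4}): φ is false.
  5 (successors {4, 5}): φ is false.
  6 (successors {1, 6}): φ is false.
For instance, at 1:
  At 1: []([]r & [][]p) requires []r & [][]p at every successor {1}.
      At 1: []r is true, [][]p is true, so []r & [][]p is true.
  So []([]r & [][]p) is true at 1.
Satisfying worlds: {1}

1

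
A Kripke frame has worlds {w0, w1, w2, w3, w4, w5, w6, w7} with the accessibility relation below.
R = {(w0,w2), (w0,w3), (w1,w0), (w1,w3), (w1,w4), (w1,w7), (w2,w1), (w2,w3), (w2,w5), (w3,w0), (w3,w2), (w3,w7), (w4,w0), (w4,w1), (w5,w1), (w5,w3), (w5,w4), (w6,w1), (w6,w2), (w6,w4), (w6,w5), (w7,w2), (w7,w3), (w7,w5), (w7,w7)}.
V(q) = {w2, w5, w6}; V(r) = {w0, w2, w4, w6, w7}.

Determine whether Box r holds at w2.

At w2: Box r requires r at every successor {w1, w3, w5}.
  r fails at w1, so Box r is false at w2.

No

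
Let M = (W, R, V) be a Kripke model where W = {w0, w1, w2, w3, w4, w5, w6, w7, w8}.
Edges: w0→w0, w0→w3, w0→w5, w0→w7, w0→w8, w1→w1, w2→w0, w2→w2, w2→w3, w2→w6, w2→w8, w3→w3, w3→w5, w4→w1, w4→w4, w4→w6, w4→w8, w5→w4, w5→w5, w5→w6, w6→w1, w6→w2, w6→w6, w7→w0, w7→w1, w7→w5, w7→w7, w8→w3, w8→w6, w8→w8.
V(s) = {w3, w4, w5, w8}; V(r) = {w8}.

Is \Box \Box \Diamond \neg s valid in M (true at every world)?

Let φ = \Box \Box \Diamond \neg s. Evaluate φ at each world:
  w0 (successors {w0, w3, w5, w7, w8}): φ is false.
  w1 (successors {w1}): φ is true.
  w2 (successors {w0, w2, w3, w6, w8}): φ is false.
  w3 (successors {w3, w5}): φ is false.
  w4 (successors {w1, w4, w6, w8}): φ is false.
  w5 (successors {w4, w5, w6}): φ is true.
  w6 (successors {w1, w2, w6}): φ is false.
  w7 (successors {w0, w1, w5, w7}): φ is false.
  w8 (successors {w3, w6, w8}): φ is false.
Detail at w0 (counterexample):
  At w0: \Box \Box \Diamond \neg s requires \Box \Diamond \neg s at every successor {w0, w3, w5, w7, w8}.
    \Box \Diamond \neg s fails at w0, so \Box \Box \Diamond \neg s is false at w0.
      At w0: \Box \Diamond \neg s requires \Diamond \neg s at every successor {w0, w3, w5, w7, w8}.
        \Diamond \neg s fails at w3, so \Box \Diamond \neg s is false at w0.

No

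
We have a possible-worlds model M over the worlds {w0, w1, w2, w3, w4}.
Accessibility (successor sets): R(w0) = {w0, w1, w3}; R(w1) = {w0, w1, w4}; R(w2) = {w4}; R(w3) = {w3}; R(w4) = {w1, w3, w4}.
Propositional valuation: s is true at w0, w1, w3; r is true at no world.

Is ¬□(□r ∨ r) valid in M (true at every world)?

Recall that □ψ holds at a world iff ψ holds at every accessible world, and ◇ψ holds iff ψ holds at some accessible world.
Let φ = ¬□(□r ∨ r). Evaluate φ at each world:
  w0 (successors {w0, w1, w3}): φ is true.
  w1 (successors {w0, w1, w4}): φ is true.
  w2 (successors {w4}): φ is true.
  w3 (successors {w3}): φ is true.
  w4 (successors {w1, w3, w4}): φ is true.
For instance, at w0:
  At w0: □(□r ∨ r) is false, so ¬□(□r ∨ r) is true.
    At w0: □(□r ∨ r) requires □r ∨ r at every successor {w0, w1, w3}.
      □r ∨ r fails at w0, so □(□r ∨ r) is false at w0.

Yes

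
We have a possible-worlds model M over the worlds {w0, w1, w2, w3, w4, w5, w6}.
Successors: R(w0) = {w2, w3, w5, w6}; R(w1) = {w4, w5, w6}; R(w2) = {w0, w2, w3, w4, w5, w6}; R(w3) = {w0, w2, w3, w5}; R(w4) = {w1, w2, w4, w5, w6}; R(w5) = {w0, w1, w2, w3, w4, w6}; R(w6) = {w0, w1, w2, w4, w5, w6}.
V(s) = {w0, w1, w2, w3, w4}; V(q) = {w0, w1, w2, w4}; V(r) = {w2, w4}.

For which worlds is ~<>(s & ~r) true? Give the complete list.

w1

Let φ = ~<>(s & ~r). Evaluate φ at each world:
  w0 (successors {w2, w3, w5, w6}): φ is false.
  w1 (successors {w4, w5, w6}): φ is true.
  w2 (successors {w0, w2, w3, w4, w5, w6}): φ is false.
  w3 (successors {w0, w2, w3, w5}): φ is false.
  w4 (successors {w1, w2, w4, w5, w6}): φ is false.
  w5 (successors {w0, w1, w2, w3, w4, w6}): φ is false.
  w6 (successors {w0, w1, w2, w4, w5, w6}): φ is false.
For instance, at w5:
  At w5: <>(s & ~r) is true, so ~<>(s & ~r) is false.
    At w5: <>(s & ~r) requires s & ~r at some successor in {w0, w1, w2, w3, w4, w6}.
      s & ~r holds at w0, so <>(s & ~r) is true at w5.
Satisfying worlds: {w1}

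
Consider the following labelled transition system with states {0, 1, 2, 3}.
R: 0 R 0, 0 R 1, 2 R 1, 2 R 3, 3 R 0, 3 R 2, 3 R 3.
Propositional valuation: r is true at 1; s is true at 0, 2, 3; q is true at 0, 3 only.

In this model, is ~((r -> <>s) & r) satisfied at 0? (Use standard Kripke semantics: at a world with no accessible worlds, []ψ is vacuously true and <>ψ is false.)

At 0: (r -> <>s) & r is false, so ~((r -> <>s) & r) is true.
  At 0: r -> <>s is true, r is false, so (r -> <>s) & r is false.
    At 0: r is false, <>s is true, so r -> <>s is true.
      At 0: <>s requires s at some successor in {0, 1}.
        s holds at 0, so <>s is true at 0.

Yes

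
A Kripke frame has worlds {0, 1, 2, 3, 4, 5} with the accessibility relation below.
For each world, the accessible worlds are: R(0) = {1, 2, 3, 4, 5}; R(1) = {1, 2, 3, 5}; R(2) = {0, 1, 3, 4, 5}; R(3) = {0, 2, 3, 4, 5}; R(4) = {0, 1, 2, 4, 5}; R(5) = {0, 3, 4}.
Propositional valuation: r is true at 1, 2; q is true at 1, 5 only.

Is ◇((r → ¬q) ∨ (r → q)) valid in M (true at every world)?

Let φ = ◇((r → ¬q) ∨ (r → q)). Evaluate φ at each world:
  0 (successors {1, 2, 3, 4, 5}): φ is true.
  1 (successors {1, 2, 3, 5}): φ is true.
  2 (successors {0, 1, 3, 4, 5}): φ is true.
  3 (successors {0, 2, 3, 4, 5}): φ is true.
  4 (successors {0, 1, 2, 4, 5}): φ is true.
  5 (successors {0, 3, 4}): φ is true.
For instance, at 0:
  At 0: ◇((r → ¬q) ∨ (r → q)) requires (r → ¬q) ∨ (r → q) at some successor in {1, 2, 3, 4, 5}.
    (r → ¬q) ∨ (r → q) holds at 1, so ◇((r → ¬q) ∨ (r → q)) is true at 0.

Yes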